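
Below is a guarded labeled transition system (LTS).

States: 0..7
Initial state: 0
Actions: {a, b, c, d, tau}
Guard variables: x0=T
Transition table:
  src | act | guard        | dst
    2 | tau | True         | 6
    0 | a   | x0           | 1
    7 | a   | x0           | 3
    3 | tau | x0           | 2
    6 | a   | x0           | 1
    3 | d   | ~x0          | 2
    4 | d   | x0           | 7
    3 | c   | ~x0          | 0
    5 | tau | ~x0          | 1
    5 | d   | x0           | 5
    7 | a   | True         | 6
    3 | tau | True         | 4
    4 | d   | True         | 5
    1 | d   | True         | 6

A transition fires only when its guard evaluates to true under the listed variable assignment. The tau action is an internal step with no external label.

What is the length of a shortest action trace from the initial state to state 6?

Answer: 2

Analysis:
Breadth-first toward 6:
  depth 0: {0}
  depth 1: {1}
  depth 2: {6}
6 enters at depth 2; path a·d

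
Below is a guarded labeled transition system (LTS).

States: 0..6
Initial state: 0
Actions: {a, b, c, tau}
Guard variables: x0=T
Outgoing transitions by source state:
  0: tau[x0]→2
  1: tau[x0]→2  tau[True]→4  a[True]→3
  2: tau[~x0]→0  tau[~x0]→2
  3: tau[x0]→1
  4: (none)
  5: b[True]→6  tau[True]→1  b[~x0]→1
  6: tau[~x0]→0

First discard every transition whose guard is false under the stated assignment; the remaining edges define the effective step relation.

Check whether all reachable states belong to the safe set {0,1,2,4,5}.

Inv-set: {0,1,2,4,5}
R = {0,2}
  0: ✓
  2: ✓

Answer: INVARIANT HOLDS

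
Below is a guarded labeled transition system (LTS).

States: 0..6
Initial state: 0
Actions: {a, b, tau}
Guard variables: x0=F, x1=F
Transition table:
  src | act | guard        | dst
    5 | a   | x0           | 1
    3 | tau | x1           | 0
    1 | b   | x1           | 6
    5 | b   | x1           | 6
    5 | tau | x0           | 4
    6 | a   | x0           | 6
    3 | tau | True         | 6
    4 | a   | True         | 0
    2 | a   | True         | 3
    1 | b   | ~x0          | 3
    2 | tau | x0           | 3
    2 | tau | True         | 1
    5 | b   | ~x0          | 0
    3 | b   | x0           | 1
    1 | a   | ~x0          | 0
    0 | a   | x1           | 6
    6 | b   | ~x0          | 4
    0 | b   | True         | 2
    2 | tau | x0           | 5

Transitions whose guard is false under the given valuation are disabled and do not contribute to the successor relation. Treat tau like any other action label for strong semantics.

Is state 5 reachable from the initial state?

9 transition(s) survive guard evaluation.
depth 0: {0}
depth 1: {2}  now seen {0,2}
depth 2: {1,3}  now seen {0,1,2,3}
depth 3: {6}  now seen {0,1,2,3,6}
depth 4: {4}  now seen {0,1,2,3,4,6}
Reach set: {0,1,2,3,4,6}

Answer: UNREACHABLE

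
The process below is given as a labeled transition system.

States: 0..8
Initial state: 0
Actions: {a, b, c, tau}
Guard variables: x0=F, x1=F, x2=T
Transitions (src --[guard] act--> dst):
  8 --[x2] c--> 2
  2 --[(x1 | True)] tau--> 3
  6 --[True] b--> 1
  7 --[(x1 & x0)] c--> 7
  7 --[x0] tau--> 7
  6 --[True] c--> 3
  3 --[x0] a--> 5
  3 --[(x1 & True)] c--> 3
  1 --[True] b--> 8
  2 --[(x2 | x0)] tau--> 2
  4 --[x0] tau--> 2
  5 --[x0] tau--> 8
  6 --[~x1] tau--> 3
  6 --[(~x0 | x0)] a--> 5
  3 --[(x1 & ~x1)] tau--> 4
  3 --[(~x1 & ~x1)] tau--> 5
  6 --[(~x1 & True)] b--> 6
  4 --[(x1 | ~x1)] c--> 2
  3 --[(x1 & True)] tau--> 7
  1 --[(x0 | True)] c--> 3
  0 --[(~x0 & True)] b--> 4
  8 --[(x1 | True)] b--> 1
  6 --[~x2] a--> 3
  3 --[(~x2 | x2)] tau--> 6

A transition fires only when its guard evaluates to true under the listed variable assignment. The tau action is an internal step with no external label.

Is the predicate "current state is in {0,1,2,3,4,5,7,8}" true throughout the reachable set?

Answer: INVARIANT VIOLATED at state 6

Working:
Safe = {0,1,2,3,4,5,7,8}
R = {0,1,2,3,4,5,6,8}
  0: ✓
  1: ✓
  2: ✓
  3: ✓
  4: ✓
  5: ✓
  6: outside
  8: ✓
witness against invariant: b·c·tau·tau → 6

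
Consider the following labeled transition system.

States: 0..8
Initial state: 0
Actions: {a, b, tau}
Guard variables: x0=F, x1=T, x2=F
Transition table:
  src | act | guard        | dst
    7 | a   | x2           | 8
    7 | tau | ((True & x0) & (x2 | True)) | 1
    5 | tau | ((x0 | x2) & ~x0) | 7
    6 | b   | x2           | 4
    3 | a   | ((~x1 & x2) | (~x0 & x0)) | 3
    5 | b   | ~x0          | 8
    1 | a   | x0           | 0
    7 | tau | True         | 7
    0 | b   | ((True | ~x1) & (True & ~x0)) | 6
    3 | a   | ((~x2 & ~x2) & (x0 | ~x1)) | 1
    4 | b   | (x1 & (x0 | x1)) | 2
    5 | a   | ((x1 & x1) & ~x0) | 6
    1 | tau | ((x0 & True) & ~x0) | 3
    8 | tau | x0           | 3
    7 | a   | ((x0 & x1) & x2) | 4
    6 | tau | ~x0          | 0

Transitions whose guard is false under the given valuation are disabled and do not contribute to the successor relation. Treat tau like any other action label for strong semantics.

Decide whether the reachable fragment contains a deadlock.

R = {0,6}
  0: b→6  [deg 1]
  6: tau→0  [deg 1]

Answer: DEADLOCK-FREE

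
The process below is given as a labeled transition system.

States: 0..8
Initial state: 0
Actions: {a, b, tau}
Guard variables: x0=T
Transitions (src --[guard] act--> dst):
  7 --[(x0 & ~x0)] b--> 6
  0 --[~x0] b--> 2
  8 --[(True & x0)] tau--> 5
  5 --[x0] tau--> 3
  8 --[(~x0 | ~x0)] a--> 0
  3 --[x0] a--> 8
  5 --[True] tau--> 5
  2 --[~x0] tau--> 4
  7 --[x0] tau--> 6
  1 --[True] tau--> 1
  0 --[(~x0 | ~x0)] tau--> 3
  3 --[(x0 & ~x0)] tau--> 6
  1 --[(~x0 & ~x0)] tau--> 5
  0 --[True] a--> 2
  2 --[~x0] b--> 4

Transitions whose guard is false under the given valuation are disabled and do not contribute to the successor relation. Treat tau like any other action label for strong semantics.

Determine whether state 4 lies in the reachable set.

Answer: UNREACHABLE

Analysis:
Guard filter leaves 7 enabled edge(s).
L0 = {0}
L1 = {2}  now seen {0,2}
R = {0,2}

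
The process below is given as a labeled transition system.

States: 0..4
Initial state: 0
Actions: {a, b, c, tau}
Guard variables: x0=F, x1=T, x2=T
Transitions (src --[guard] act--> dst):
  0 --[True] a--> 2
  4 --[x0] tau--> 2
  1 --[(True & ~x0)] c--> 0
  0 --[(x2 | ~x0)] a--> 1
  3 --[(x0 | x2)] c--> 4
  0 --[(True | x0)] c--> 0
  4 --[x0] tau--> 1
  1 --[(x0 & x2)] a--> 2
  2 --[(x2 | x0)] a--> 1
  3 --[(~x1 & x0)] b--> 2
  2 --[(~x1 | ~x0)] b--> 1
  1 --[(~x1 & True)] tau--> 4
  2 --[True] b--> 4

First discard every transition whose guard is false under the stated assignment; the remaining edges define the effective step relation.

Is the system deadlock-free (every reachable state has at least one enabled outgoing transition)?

Reach set: {0,1,2,4}
  0: a→1  a→2  c→0  [deg 3]
  1: c→0  [deg 1]
  2: a→1  b→1  b→4  [deg 3]
  4: ∅  [deadlock]
Path to 4: a·b

Answer: DEADLOCK at state 4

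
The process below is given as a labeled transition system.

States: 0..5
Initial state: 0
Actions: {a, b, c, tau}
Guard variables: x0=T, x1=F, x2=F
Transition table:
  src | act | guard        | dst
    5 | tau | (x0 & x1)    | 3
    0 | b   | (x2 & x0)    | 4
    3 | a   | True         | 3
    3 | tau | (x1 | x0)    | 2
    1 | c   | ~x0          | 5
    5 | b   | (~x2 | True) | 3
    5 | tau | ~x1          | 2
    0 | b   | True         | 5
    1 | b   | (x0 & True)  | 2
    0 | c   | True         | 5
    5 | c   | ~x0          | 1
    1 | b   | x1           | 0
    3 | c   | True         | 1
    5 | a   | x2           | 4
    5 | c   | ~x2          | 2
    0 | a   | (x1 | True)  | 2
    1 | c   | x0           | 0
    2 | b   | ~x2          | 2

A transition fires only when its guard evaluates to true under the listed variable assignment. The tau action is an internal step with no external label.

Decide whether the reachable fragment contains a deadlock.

Reach set: {0,1,2,3,5}
  0: a→2  b→5  c→5  [3 out]
  1: b→2  c→0  [2 out]
  2: b→2  [1 out]
  3: a→3  c→1  tau→2  [3 out]
  5: b→3  c→2  tau→2  [3 out]

Answer: DEADLOCK-FREE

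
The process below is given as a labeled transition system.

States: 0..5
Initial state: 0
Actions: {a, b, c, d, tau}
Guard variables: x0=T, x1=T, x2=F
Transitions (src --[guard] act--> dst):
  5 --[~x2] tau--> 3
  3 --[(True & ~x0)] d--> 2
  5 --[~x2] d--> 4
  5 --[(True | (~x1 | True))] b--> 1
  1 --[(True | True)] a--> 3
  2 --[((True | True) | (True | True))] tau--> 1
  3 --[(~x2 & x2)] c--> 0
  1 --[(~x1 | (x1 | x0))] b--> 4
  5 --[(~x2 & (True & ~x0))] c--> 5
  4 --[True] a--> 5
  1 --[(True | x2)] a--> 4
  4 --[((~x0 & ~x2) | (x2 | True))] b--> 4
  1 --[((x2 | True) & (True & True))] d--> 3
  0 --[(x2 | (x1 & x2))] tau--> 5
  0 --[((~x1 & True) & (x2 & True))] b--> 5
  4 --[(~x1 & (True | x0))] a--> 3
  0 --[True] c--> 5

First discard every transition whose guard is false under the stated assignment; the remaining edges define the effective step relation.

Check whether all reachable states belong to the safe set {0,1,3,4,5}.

Safe = {0,1,3,4,5}
Reachable = {0,1,3,4,5}
  0: safe
  1: safe
  3: safe
  4: safe
  5: safe

Answer: INVARIANT HOLDS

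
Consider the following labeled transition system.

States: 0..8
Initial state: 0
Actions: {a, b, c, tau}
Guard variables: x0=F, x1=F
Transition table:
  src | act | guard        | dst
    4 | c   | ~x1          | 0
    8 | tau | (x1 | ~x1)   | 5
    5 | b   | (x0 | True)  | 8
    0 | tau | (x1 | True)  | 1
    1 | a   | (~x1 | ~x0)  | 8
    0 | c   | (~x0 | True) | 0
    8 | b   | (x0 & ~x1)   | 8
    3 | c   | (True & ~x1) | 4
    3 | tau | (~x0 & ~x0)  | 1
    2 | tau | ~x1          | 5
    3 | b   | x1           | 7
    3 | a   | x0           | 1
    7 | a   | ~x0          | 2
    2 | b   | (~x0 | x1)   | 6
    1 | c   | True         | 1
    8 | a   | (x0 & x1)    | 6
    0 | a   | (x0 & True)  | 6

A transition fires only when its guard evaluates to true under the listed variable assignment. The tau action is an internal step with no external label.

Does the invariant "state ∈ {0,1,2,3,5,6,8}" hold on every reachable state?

Inv-set: {0,1,2,3,5,6,8}
Reachable = {0,1,5,8}
  0: ✓
  1: ✓
  5: ✓
  8: ✓

Answer: INVARIANT HOLDS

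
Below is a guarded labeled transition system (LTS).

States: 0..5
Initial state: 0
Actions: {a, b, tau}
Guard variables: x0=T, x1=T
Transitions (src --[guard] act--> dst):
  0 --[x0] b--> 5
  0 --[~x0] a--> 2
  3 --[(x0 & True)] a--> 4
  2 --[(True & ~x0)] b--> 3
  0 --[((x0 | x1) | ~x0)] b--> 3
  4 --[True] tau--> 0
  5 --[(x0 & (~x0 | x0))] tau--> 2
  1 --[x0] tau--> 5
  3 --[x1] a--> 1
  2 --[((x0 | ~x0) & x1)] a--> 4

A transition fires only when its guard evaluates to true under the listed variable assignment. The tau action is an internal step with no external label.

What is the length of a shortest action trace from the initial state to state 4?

Layered search for 4:
  Layer 0: {0}
  Layer 1: {3,5}
  Layer 2: {1,2,4}
4 enters at depth 2; path b·a

Answer: 2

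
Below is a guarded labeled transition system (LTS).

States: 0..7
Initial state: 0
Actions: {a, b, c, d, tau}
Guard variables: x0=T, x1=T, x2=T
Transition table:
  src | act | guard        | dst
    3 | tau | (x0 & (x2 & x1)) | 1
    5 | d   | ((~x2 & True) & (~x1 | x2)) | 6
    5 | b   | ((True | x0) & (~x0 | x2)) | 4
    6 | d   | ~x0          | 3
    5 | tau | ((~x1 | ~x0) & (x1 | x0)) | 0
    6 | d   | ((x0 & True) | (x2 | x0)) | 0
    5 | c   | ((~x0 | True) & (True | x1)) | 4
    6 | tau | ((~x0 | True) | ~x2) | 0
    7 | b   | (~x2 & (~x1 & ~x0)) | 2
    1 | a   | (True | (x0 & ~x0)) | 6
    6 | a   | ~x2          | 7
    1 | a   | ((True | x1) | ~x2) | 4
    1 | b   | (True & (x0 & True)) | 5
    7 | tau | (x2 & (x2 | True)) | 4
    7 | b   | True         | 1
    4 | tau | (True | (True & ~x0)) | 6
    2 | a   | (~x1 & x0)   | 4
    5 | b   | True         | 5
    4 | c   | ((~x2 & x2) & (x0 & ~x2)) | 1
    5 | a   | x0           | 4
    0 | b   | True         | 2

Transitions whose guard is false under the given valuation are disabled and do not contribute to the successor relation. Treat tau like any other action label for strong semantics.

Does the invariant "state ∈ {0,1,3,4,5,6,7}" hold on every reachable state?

Answer: INVARIANT VIOLATED at state 2

Working:
Inv-set: {0,1,3,4,5,6,7}
Reach set: {0,2}
  0: ✓
  2: outside
witness against invariant: b → 2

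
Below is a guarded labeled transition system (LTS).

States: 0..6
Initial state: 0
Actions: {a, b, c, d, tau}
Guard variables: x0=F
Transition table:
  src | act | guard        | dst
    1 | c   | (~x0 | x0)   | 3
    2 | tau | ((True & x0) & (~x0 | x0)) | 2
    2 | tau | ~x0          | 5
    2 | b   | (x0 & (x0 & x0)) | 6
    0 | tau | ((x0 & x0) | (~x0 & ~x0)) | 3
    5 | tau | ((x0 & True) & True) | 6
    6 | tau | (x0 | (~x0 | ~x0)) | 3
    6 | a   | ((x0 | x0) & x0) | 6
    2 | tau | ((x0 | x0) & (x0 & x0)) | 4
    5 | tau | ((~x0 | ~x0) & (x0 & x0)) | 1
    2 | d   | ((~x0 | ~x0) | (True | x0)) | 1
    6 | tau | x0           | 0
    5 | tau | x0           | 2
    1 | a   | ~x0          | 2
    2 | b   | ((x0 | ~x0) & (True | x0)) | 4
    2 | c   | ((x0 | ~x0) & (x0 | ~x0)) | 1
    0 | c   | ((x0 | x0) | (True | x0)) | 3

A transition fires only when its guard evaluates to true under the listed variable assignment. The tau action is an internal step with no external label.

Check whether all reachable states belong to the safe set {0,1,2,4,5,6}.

Answer: INVARIANT VIOLATED at state 3

Working:
Allowed set {0,1,2,4,5,6}
Reach set: {0,3}
  0: ✓
  3: VIOLATES
witness against invariant: tau → 3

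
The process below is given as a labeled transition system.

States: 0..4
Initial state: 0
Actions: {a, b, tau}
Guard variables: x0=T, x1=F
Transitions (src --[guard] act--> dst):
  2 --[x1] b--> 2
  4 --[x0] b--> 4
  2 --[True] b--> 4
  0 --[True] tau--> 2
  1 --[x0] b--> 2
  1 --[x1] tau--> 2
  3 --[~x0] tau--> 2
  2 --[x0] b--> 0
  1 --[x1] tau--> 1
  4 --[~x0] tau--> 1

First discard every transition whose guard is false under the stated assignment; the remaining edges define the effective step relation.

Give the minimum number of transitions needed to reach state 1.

BFS to 1:
  depth 0: {0}
  depth 1: {2}
  depth 2: {4}
1 never appears.

Answer: UNREACHABLE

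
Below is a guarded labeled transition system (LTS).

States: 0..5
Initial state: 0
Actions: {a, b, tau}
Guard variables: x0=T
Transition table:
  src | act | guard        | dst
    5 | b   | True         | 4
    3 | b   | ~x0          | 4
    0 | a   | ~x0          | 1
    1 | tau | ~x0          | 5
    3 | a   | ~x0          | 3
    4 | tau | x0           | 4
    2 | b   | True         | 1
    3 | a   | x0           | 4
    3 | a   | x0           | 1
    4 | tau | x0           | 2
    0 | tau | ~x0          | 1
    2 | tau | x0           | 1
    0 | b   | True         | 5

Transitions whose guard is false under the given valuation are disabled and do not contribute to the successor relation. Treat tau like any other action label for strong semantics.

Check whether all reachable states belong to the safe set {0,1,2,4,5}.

Answer: INVARIANT HOLDS

Working:
Safe = {0,1,2,4,5}
R = {0,1,2,4,5}
  0: ok
  1: ok
  2: ok
  4: ok
  5: ok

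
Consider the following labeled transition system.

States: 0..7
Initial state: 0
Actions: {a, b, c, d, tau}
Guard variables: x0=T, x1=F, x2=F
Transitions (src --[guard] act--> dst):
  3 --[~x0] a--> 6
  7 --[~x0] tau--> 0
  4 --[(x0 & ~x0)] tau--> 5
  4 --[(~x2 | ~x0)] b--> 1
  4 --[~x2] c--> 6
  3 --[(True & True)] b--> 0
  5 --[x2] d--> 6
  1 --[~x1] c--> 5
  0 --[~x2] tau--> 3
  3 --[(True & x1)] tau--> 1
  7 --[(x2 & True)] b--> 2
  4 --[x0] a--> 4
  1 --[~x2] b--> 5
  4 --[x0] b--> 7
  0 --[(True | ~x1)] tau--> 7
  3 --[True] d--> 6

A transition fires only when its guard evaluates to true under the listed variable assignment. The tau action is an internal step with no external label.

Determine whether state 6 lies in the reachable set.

10 transition(s) survive guard evaluation.
L0 = {0}
L1 = {3,7}  cumulative {0,3,7}
L2 = {6}  cumulative {0,3,6,7}
R = {0,3,6,7}
witness 6: tau·d

Answer: REACHABLE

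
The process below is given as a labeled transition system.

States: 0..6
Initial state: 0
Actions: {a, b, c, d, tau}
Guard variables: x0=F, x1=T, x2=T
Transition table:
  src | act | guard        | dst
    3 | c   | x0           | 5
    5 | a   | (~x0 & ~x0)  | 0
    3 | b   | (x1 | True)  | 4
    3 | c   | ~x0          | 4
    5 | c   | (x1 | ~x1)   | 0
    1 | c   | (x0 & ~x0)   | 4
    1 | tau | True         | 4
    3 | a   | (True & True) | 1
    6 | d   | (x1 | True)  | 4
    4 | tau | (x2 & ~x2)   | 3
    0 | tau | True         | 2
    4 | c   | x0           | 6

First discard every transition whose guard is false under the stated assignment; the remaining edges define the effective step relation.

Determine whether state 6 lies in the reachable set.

Answer: UNREACHABLE

Working:
Guard filter leaves 8 enabled edge(s).
L0 = {0}
L1 = {2}  total {0,2}
Reach set: {0,2}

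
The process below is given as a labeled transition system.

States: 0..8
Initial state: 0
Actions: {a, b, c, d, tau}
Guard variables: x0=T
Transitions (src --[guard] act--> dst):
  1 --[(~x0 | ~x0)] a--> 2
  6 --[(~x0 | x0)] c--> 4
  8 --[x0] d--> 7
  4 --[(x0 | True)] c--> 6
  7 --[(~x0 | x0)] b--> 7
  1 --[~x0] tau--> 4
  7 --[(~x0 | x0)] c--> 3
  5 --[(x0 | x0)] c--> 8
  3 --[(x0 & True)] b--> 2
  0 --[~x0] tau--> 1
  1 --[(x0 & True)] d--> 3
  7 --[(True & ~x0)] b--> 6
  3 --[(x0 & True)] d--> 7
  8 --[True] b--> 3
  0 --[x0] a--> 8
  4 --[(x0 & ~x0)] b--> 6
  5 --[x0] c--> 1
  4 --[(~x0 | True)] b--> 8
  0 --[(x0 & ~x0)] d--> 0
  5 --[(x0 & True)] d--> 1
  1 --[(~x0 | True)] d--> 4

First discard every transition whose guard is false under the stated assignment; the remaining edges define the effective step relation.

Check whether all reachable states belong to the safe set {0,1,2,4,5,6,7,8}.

Inv-set: {0,1,2,4,5,6,7,8}
Reach set: {0,2,3,7,8}
  0: safe
  2: safe
  3: VIOLATES
  7: safe
  8: safe
reach 3 via a·b — violates

Answer: INVARIANT VIOLATED at state 3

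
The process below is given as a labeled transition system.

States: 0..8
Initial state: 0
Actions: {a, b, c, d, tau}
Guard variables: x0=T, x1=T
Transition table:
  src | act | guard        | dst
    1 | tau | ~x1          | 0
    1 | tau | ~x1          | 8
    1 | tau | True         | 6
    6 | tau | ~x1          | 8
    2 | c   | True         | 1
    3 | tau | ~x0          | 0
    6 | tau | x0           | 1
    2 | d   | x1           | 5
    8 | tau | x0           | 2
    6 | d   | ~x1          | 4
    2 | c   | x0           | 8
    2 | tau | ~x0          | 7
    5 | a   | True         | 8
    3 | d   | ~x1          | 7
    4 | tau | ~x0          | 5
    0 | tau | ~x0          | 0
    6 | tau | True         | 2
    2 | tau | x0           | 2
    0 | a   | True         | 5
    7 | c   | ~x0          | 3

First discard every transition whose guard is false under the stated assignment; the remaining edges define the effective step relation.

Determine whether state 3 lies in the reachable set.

After dropping false guards: 10 live edges.
Layer 0: {0}
Layer 1: {5}  total {0,5}
Layer 2: {8}  total {0,5,8}
Layer 3: {2}  total {0,2,5,8}
Layer 4: {1}  total {0,1,2,5,8}
Layer 5: {6}  total {0,1,2,5,6,8}
Reach set: {0,1,2,5,6,8}

Answer: UNREACHABLE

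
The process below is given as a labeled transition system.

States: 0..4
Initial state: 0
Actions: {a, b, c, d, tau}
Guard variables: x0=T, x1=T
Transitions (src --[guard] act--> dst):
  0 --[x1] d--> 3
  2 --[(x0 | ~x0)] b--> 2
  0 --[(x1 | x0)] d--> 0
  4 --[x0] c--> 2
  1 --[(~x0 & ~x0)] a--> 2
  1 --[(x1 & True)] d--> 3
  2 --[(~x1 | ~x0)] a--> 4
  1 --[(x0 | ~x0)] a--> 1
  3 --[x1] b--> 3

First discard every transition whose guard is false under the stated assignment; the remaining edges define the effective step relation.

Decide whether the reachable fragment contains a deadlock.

Answer: DEADLOCK-FREE

Working:
R = {0,3}
  0: d→0  d→3  [2 out]
  3: b→3  [1 out]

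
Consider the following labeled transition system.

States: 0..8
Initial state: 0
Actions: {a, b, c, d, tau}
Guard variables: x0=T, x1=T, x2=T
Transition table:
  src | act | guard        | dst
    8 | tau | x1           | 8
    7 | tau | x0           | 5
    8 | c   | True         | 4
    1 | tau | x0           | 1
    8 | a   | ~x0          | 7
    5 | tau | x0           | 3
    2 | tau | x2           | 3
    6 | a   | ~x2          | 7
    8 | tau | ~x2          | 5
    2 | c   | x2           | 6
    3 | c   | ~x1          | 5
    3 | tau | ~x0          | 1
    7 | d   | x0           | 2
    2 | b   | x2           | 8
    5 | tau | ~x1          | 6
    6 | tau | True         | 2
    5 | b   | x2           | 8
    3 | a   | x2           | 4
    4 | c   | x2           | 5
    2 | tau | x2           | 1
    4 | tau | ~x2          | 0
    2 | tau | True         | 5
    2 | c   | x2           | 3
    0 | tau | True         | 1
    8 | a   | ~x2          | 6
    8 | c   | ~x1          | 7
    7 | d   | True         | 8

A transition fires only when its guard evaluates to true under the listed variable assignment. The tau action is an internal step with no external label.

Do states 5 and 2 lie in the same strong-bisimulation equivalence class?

Compute ~ classes (split until stable):
  P[0] = {{0,1,2,3,4,5,6,7,8}}
  P[1] = {{0,1,6},{2},{3},{4},{5},{7},{8}}
  P[2] = {{0,1},{2},{3},{4},{5},{6},{7},{8}}
Fixed point at round 3; 8 class(es).
class of 5: {5}; class of 2: {2}

Answer: NOT BISIMILAR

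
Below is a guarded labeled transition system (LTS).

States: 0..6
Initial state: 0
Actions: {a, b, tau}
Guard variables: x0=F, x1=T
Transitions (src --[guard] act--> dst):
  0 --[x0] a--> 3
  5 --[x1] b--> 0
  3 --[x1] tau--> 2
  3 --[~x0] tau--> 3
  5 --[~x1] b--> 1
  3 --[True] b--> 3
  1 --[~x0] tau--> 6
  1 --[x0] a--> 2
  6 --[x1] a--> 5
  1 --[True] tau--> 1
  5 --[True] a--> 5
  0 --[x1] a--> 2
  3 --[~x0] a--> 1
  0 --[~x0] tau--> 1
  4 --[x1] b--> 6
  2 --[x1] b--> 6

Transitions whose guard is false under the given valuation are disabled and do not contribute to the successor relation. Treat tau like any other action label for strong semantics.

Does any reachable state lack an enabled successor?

Answer: DEADLOCK-FREE

Trace:
Reach set: {0,1,2,5,6}
  0: a→2  tau→1  [2 out]
  1: tau→1  tau→6  [2 out]
  2: b→6  [1 out]
  5: a→5  b→0  [2 out]
  6: a→5  [1 out]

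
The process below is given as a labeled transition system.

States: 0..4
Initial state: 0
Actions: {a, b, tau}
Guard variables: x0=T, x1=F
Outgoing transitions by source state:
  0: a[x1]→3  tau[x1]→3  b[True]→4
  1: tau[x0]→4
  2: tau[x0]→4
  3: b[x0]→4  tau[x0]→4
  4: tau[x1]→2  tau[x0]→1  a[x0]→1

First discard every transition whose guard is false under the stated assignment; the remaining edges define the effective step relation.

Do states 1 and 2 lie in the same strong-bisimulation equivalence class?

Refine partition for ~:
  round 0: {{0,1,2,3,4}}
  round 1: {{0},{1,2},{3},{4}}
stable after 2 split(s): 4 block(s)
[1]={1,2}  [2]={1,2}

Answer: BISIMILAR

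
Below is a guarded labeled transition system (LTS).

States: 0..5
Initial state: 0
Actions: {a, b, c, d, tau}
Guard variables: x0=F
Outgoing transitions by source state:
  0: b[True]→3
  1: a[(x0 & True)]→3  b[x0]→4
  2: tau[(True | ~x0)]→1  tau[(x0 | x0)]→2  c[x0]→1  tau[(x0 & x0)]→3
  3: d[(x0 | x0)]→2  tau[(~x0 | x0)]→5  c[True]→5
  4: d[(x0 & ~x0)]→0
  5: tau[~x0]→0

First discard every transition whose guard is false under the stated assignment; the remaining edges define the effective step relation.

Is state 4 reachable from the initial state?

5 transition(s) survive guard evaluation.
Layer 0: {0}
Layer 1: {3}  total {0,3}
Layer 2: {5}  total {0,3,5}
Reachable = {0,3,5}

Answer: UNREACHABLE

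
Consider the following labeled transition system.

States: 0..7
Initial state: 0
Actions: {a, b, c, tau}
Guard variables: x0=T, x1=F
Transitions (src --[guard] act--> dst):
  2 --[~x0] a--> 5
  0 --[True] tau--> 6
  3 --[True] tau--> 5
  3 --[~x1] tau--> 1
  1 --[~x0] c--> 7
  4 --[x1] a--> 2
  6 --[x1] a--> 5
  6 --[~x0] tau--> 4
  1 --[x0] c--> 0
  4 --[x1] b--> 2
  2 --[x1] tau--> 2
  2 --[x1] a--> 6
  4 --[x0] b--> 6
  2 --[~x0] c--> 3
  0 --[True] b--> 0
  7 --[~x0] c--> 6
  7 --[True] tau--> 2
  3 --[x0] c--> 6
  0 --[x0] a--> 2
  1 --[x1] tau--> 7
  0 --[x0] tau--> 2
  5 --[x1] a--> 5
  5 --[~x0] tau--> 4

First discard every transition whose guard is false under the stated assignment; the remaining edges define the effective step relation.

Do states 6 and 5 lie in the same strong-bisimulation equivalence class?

Answer: BISIMILAR

Analysis:
Bisimulation quotient by refinement:
  P[0] = {{0,1,2,3,4,5,6,7}}
  P[1] = {{0},{1},{2,5,6},{3},{4},{7}}
Fixed point at round 2; 6 class(es).
class of 6: {2,5,6}; class of 5: {2,5,6}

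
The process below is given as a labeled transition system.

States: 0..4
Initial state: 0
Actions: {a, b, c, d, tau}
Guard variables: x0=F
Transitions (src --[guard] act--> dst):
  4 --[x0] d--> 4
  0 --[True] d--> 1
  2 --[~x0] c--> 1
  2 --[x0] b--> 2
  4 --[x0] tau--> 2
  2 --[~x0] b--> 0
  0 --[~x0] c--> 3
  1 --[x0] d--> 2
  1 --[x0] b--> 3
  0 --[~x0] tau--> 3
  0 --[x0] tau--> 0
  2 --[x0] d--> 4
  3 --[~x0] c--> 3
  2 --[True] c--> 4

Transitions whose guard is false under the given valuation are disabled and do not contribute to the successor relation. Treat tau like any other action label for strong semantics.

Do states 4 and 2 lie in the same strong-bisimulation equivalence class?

Answer: NOT BISIMILAR

Analysis:
Refine partition for ~:
  round 0: {{0,1,2,3,4}}
  round 1: {{0},{1,4},{2},{3}}
Fixed point at round 2; 4 class(es).
4∈{1,4}, 2∈{2}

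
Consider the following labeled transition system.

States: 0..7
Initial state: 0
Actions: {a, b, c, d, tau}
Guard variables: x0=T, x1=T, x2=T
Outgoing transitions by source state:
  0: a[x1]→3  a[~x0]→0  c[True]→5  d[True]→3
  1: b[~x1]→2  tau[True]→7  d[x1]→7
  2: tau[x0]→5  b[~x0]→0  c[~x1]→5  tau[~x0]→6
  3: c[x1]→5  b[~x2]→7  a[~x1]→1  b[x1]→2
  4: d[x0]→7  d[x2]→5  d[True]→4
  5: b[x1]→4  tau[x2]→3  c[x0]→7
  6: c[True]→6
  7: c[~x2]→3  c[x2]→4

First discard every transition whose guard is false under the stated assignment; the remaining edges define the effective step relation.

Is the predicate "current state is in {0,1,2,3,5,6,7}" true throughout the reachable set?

Answer: INVARIANT VIOLATED at state 4

Analysis:
Inv-set: {0,1,2,3,5,6,7}
Reachable = {0,2,3,4,5,7}
  0: ok
  2: ok
  3: ok
  4: outside
  5: ok
  7: ok
reach 4 via c·b — violates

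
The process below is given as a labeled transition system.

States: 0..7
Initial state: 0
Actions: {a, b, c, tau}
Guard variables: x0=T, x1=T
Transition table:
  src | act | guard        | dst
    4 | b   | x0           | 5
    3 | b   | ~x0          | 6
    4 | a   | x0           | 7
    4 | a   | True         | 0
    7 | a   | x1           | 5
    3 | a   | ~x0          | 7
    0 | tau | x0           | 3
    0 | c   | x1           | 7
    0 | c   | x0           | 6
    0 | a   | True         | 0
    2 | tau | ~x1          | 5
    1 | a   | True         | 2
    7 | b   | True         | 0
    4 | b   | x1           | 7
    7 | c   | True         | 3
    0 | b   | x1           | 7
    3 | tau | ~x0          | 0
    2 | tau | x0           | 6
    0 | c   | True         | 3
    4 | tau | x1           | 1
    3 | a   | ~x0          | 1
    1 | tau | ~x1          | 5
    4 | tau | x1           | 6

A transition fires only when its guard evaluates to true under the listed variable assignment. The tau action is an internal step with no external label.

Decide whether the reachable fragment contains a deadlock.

Reach set: {0,3,5,6,7}
  0: a→0  b→7  c→3  c→6  c→7  tau→3  [6 exit(s)]
  3: ∅  [no exit]
  5: ∅  [no exit]
  6: ∅  [no exit]
  7: a→5  b→0  c→3  [3 exit(s)]
trace reaching 3: tau

Answer: DEADLOCK at state 3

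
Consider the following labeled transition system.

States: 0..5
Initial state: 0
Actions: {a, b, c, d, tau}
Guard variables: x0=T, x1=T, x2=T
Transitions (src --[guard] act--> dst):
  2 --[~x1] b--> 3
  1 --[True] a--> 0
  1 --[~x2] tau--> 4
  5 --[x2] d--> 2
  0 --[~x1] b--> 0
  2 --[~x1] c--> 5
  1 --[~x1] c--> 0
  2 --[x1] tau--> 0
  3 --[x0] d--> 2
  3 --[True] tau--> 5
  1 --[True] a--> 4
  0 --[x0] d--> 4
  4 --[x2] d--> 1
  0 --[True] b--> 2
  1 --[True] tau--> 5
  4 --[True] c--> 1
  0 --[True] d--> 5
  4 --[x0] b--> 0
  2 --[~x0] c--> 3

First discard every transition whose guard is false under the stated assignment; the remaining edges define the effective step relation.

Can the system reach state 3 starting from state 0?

Guard filter leaves 13 enabled edge(s).
Layer 0: {0}
Layer 1: {2,4,5}  cumulative {0,2,4,5}
Layer 2: {1}  cumulative {0,1,2,4,5}
R = {0,1,2,4,5}

Answer: UNREACHABLE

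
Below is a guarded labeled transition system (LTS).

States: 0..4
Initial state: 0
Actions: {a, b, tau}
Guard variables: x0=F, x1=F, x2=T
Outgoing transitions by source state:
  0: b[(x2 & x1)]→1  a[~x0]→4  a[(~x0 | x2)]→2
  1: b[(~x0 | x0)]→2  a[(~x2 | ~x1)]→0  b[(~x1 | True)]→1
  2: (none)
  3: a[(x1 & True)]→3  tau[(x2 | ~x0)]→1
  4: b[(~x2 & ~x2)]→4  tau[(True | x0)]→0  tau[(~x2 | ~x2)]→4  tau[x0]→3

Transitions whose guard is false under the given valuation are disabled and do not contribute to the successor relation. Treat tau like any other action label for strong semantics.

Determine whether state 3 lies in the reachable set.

Answer: UNREACHABLE

Trace:
7 transition(s) survive guard evaluation.
Layer 0: {0}
Layer 1: {2,4}  now seen {0,2,4}
Reachable = {0,2,4}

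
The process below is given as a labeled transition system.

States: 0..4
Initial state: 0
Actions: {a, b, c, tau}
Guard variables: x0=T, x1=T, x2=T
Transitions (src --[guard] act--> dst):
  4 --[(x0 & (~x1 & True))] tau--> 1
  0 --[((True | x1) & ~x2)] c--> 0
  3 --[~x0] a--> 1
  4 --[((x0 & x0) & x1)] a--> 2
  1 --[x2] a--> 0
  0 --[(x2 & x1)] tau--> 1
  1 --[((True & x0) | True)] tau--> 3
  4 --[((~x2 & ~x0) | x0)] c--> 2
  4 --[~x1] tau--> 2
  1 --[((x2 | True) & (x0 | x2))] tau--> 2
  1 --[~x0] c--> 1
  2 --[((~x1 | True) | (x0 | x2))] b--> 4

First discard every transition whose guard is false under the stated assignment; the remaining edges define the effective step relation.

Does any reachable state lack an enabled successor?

Reachable = {0,1,2,3,4}
  0: tau→1  [deg 1]
  1: a→0  tau→2  tau→3  [deg 3]
  2: b→4  [deg 1]
  3: ∅  [deadlock]
  4: a→2  c→2  [deg 2]
Path to 3: tau·tau

Answer: DEADLOCK at state 3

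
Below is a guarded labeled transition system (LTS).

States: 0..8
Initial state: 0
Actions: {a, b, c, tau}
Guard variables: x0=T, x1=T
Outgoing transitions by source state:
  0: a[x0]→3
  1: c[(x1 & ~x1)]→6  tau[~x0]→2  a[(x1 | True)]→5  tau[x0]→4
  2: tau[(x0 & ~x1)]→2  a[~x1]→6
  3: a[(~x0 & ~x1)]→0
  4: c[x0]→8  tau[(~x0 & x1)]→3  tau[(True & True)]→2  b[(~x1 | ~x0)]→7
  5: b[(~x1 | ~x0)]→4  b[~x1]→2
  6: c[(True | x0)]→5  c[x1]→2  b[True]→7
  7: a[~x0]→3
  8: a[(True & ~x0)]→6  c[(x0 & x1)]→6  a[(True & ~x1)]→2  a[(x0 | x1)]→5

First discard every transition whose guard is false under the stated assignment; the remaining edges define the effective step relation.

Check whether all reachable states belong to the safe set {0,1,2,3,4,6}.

Inv-set: {0,1,2,3,4,6}
R = {0,3}
  0: ok
  3: ok

Answer: INVARIANT HOLDS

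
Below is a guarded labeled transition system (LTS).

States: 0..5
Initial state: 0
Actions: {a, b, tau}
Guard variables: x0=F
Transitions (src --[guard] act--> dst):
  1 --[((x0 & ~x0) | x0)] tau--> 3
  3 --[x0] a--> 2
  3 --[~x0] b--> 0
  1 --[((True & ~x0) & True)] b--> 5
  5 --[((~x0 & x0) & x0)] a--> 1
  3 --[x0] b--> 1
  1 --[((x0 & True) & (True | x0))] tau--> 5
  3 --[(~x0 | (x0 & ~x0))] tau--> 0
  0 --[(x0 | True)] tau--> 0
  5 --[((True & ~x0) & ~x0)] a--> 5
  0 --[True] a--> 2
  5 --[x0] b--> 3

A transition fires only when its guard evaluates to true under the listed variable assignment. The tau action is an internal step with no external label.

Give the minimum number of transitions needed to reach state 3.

Answer: UNREACHABLE

Analysis:
Layered search for 3:
  L0 = {0}
  L1 = {2}
3 never appears.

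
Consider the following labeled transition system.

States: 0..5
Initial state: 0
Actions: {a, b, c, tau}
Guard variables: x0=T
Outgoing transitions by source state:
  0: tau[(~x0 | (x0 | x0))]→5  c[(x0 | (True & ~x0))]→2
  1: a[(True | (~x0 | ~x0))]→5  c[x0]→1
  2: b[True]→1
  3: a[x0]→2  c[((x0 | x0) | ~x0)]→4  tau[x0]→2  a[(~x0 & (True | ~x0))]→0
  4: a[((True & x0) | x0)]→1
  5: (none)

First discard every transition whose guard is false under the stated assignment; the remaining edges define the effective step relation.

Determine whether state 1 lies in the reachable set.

Answer: REACHABLE

Analysis:
After dropping false guards: 9 live edges.
L0 = {0}
L1 = {2,5}  cumulative {0,2,5}
L2 = {1}  cumulative {0,1,2,5}
Reach set: {0,1,2,5}
trace reaching 1: c·b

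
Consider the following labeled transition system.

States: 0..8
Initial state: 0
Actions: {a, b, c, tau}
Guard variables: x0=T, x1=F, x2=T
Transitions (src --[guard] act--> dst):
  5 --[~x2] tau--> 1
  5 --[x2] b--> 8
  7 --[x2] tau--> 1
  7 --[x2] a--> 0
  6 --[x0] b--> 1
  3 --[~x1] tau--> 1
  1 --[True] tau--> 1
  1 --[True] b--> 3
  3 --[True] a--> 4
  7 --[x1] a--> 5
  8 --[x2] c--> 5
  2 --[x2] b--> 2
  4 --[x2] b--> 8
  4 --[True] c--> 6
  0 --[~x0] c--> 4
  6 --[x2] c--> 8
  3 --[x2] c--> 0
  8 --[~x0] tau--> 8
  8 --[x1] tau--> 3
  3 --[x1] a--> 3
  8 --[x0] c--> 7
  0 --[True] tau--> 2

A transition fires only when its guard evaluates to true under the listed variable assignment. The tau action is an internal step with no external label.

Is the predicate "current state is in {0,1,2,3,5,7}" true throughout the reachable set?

Answer: INVARIANT HOLDS

Trace:
Allowed set {0,1,2,3,5,7}
Reach set: {0,2}
  0: safe
  2: safe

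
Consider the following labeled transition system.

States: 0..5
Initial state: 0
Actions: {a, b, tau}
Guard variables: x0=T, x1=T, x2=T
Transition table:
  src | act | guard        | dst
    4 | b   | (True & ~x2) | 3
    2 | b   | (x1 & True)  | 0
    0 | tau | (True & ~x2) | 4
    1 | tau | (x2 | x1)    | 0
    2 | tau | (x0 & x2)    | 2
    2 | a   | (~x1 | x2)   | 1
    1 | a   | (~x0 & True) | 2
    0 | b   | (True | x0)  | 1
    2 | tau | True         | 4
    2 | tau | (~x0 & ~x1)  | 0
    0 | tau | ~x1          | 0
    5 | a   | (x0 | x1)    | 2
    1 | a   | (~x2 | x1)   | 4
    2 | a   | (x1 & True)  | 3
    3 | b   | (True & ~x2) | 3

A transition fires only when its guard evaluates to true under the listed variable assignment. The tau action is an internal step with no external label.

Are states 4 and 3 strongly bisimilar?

Bisimulation quotient by refinement:
  round 0: {{0,1,2,3,4,5}}
  round 1: {{0},{1},{2},{3,4},{5}}
Fixed point at round 2; 5 class(es).
class of 4: {3,4}; class of 3: {3,4}

Answer: BISIMILAR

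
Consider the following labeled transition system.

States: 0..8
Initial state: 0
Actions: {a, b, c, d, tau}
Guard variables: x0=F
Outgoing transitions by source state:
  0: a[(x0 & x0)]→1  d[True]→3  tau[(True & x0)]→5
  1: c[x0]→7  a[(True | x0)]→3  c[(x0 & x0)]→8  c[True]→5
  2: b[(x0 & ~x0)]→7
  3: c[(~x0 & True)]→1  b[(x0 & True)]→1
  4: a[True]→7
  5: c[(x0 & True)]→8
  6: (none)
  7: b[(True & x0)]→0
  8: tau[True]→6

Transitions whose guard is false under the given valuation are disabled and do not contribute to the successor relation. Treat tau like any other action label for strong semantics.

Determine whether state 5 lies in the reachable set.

Answer: REACHABLE

Working:
6 transition(s) survive guard evaluation.
Layer 0: {0}
Layer 1: {3}  total {0,3}
Layer 2: {1}  total {0,1,3}
Layer 3: {5}  total {0,1,3,5}
Reach set: {0,1,3,5}
witness 5: d·c·c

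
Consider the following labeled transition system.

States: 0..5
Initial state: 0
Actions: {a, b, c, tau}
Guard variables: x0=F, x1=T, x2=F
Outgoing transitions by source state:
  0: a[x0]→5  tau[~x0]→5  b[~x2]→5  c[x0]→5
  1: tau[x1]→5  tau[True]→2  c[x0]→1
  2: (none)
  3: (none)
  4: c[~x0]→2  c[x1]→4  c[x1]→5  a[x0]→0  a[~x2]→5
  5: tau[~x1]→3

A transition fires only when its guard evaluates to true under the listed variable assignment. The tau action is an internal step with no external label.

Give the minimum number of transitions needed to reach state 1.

Layered search for 1:
  depth 0: {0}
  depth 1: {5}
1 never appears.

Answer: UNREACHABLE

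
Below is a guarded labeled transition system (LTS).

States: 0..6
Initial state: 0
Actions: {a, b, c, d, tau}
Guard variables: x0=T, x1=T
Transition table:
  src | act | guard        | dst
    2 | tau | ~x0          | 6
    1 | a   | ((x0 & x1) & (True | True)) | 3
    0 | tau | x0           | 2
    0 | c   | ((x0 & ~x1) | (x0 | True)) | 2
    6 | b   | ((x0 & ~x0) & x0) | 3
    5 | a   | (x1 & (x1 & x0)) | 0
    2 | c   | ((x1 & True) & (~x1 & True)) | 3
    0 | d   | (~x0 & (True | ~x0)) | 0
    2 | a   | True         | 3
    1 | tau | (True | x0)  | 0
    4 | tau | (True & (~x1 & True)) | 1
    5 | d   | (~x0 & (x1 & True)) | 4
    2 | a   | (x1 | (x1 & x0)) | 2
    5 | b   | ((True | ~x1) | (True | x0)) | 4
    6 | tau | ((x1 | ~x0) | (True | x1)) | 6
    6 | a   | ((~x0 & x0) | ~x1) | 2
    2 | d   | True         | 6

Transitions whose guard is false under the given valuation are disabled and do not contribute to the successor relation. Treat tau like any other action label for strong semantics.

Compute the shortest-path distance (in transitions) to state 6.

Breadth-first toward 6:
  depth 0: {0}
  depth 1: {2}
  depth 2: {3,6}
depth(6)=2, e.g. c·d

Answer: 2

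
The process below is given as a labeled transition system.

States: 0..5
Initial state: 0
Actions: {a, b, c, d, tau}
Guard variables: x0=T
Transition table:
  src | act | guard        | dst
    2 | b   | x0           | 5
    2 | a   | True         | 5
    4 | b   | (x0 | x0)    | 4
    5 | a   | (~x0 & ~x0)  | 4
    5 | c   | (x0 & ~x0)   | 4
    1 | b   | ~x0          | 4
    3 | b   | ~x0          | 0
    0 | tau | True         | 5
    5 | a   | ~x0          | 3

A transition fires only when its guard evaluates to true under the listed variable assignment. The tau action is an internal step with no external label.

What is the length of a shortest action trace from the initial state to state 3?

Breadth-first toward 3:
  Layer 0: {0}
  Layer 1: {5}
3 never appears.

Answer: UNREACHABLE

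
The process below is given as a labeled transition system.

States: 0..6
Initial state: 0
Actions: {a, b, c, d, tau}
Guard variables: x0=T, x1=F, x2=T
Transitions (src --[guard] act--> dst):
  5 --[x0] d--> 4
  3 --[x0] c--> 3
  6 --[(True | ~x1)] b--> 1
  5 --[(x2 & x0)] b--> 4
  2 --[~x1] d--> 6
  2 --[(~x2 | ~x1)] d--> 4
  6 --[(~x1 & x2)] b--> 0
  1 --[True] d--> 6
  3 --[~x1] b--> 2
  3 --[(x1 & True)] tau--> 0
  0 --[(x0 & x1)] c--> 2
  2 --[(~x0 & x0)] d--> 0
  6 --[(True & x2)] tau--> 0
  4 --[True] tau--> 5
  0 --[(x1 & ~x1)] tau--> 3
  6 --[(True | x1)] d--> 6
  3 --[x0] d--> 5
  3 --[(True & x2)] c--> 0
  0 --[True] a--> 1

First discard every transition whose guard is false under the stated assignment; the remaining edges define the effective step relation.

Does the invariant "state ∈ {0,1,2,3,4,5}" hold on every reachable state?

Allowed set {0,1,2,3,4,5}
Reach set: {0,1,6}
  0: safe
  1: safe
  6: VIOLATES
reach 6 via a·d — violates

Answer: INVARIANT VIOLATED at state 6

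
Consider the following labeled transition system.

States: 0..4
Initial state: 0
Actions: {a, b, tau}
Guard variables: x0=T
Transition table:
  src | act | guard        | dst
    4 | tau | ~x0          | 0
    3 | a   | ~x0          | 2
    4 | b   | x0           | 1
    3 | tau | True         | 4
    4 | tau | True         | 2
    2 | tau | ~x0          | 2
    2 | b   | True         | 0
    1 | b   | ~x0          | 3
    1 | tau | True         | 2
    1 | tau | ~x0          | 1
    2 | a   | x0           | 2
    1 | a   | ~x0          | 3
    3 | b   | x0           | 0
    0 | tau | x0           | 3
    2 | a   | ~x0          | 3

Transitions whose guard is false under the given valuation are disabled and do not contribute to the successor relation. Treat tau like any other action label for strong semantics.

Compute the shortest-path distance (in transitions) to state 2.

Breadth-first toward 2:
  depth 0: {0}
  depth 1: {3}
  depth 2: {4}
  depth 3: {1,2}
2 enters at depth 3; path tau·tau·tau

Answer: 3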